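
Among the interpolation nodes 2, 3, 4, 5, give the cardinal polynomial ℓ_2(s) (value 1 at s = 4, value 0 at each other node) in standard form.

ℓ_2(s) = -(1/2)s^3 + 5s^2 - (31/2)s + 15

ℓ_2(s) = (s - 2)(s - 3)(s - 5) / [(2)·(1)·(-1)]
       = (s^3 - 10s^2 + 31s - 30) / (-2)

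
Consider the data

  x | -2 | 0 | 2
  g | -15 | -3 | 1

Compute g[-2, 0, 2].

g[-2,0] = (-3 - (-15)) / (0 - (-2)) = 6
g[0,2] = (1 - (-3)) / (2 - 0) = 2
g[-2,0,2] = (2 - 6) / (2 - (-2)) = -1

-1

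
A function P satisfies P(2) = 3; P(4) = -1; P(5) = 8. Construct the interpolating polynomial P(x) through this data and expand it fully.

P(x) = (11/3)x^2 - 24x + 109/3

Build the Lagrange basis polynomials:
L_0(x) = (x - 4)(x - 5) / [6] = (1/6)x^2 - (3/2)x + 10/3
L_1(x) = (x - 2)(x - 5) / [-2] = -(1/2)x^2 + (7/2)x - 5
L_2(x) = (x - 2)(x - 4) / [3] = (1/3)x^2 - 2x + 8/3
P(x) = 3·L_0 + (-1)·L_1 + 8·L_2
  3·L_0(x) = (1/2)x^2 - (9/2)x + 10
  (-1)·L_1(x) = (1/2)x^2 - (7/2)x + 5
  8·L_2(x) = (8/3)x^2 - 16x + 64/3
Adding term by term: (11/3)x^2 - 24x + 109/3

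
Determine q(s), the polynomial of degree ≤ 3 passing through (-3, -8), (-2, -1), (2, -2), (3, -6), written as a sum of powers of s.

q(s) = (7/60)s^3 - (11/10)s^2 - (43/60)s + 29/10

L_0(s) = (s + 2)(s - 2)(s - 3) / [-30] = -(1/30)s^3 + (1/10)s^2 + (2/15)s - 2/5
L_1(s) = (s + 3)(s - 2)(s - 3) / [20] = (1/20)s^3 - (1/10)s^2 - (9/20)s + 9/10
L_2(s) = (s + 3)(s + 2)(s - 3) / [-20] = -(1/20)s^3 - (1/10)s^2 + (9/20)s + 9/10
L_3(s) = (s + 3)(s + 2)(s - 2) / [30] = (1/30)s^3 + (1/10)s^2 - (2/15)s - 2/5
q(s) = (-8)·L_0 + (-1)·L_1 + (-2)·L_2 + (-6)·L_3
  (-8)·L_0(s) = (4/15)s^3 - (4/5)s^2 - (16/15)s + 16/5
  (-1)·L_1(s) = -(1/20)s^3 + (1/10)s^2 + (9/20)s - 9/10
  (-2)·L_2(s) = (1/10)s^3 + (1/5)s^2 - (9/10)s - 9/5
  (-6)·L_3(s) = -(1/5)s^3 - (3/5)s^2 + (4/5)s + 12/5
Adding term by term: (7/60)s^3 - (11/10)s^2 - (43/60)s + 29/10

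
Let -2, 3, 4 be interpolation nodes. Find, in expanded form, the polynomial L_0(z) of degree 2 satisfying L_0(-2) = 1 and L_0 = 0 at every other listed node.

L_0(z) = (z - 3)(z - 4) / [(-5)·(-6)]
       = (z^2 - 7z + 12) / (30)

L_0(z) = (1/30)z^2 - (7/30)z + 2/5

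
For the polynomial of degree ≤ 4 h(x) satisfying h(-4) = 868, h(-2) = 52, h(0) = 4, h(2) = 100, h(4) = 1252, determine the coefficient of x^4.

4

Build the Lagrange basis polynomials:
L_0(x) = (x + 2)x(x - 2)(x - 4) / [384] = (1/384)x^4 - (1/96)x^3 - (1/96)x^2 + (1/24)x
L_1(x) = (x + 4)x(x - 2)(x - 4) / [-96] = -(1/96)x^4 + (1/48)x^3 + (1/6)x^2 - (1/3)x
L_2(x) = (x + 4)(x + 2)(x - 2)(x - 4) / [64] = (1/64)x^4 - (5/16)x^2 + 1
L_3(x) = (x + 4)(x + 2)x(x - 4) / [-96] = -(1/96)x^4 - (1/48)x^3 + (1/6)x^2 + (1/3)x
L_4(x) = (x + 4)(x + 2)x(x - 2) / [384] = (1/384)x^4 + (1/96)x^3 - (1/96)x^2 - (1/24)x
h(x) = 868·L_0 + 52·L_1 + 4·L_2 + 100·L_3 + 1252·L_4
Only the coefficient of x^4 is needed; take it from each L_i and combine:
868·(1/384) + 52·(-1/96) + 4·(1/64) + 100·(-1/96) + 1252·(1/384) = 4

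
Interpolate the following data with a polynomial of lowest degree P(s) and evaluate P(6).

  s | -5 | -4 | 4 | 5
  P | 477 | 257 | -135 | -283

Evaluate each Lagrange basis at s = 6:
L_0(6) = (10)·(2)·(1)/[(-1)·(-9)·(-10)] = -2/9
L_1(6) = (11)·(2)·(1)/[(1)·(-8)·(-9)] = 11/36
L_2(6) = (11)·(10)·(1)/[(9)·(8)·(-1)] = -55/36
L_3(6) = (11)·(10)·(2)/[(10)·(9)·(1)] = 22/9
Sum: 477·(-2/9) + 257·(11/36) + (-135)·(-55/36) + (-283)·(22/9) = -513

-513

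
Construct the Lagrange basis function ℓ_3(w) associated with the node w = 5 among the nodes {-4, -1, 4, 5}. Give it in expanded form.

ℓ_3(w) = (1/54)w^3 + (1/54)w^2 - (8/27)w - 8/27

ℓ_3(w) = (w + 4)(w + 1)(w - 4) / [(9)·(6)·(1)]
       = (w^3 + w^2 - 16w - 16) / (54)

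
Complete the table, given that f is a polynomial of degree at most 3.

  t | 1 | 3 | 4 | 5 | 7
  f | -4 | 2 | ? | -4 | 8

The 4 known values determine f uniquely (degree ≤ 3).
L_0(4) = (1)·(-1)·(-3)/[(-2)·(-4)·(-6)] = -1/16
L_1(4) = (3)·(-1)·(-3)/[(2)·(-2)·(-4)] = 9/16
L_2(4) = (3)·(1)·(-3)/[(4)·(2)·(-2)] = 9/16
L_3(4) = (3)·(1)·(-1)/[(6)·(4)·(2)] = -1/16
Sum: (-4)·(-1/16) + 2·(9/16) + (-4)·(9/16) + 8·(-1/16) = -11/8

-11/8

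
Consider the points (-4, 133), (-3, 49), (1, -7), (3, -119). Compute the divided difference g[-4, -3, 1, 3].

g[-4,-3] = (49 - 133) / (-3 - (-4)) = -84
g[-3,1] = (-7 - 49) / (1 - (-3)) = -14
g[1,3] = (-119 - (-7)) / (3 - 1) = -56
g[-4,-3,1] = (-14 - (-84)) / (1 - (-4)) = 14
g[-3,1,3] = (-56 - (-14)) / (3 - (-3)) = -7
g[-4,-3,1,3] = (-7 - 14) / (3 - (-4)) = -3

-3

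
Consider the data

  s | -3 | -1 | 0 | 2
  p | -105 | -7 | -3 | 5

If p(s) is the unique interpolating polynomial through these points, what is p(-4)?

-235

Evaluate each Lagrange basis at s = -4:
L_0(-4) = (-3)·(-4)·(-6)/[(-2)·(-3)·(-5)] = 12/5
L_1(-4) = (-1)·(-4)·(-6)/[(2)·(-1)·(-3)] = -4
L_2(-4) = (-1)·(-3)·(-6)/[(3)·(1)·(-2)] = 3
L_3(-4) = (-1)·(-3)·(-4)/[(5)·(3)·(2)] = -2/5
Sum: (-105)·(12/5) + (-7)·(-4) + (-3)·(3) + 5·(-2/5) = -235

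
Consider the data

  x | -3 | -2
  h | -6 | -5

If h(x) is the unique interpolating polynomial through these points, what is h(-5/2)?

-11/2

L_0(-5/2) = (-1/2)/[(-1)] = 1/2
L_1(-5/2) = (1/2)/[(1)] = 1/2
Sum: (-6)·(1/2) + (-5)·(1/2) = -11/2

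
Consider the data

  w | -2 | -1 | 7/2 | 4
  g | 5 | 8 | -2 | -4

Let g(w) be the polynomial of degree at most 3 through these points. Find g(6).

-1021/99

Evaluate each Lagrange basis at w = 6:
L_0(6) = (7)·(5/2)·(2)/[(-1)·(-11/2)·(-6)] = -35/33
L_1(6) = (8)·(5/2)·(2)/[(1)·(-9/2)·(-5)] = 16/9
L_2(6) = (8)·(7)·(2)/[(11/2)·(9/2)·(-1/2)] = -896/99
L_3(6) = (8)·(7)·(5/2)/[(6)·(5)·(1/2)] = 28/3
Sum: 5·(-35/33) + 8·(16/9) + (-2)·(-896/99) + (-4)·(28/3) = -1021/99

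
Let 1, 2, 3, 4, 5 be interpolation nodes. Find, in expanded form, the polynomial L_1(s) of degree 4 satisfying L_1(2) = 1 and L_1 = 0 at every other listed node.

L_1(s) = -(1/6)s^4 + (13/6)s^3 - (59/6)s^2 + (107/6)s - 10

L_1(s) = (s - 1)(s - 3)(s - 4)(s - 5) / [(1)·(-1)·(-2)·(-3)]
       = (s^4 - 13s^3 + 59s^2 - 107s + 60) / (-6)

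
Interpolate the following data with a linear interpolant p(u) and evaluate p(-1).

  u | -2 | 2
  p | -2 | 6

Evaluate each Lagrange basis at u = -1:
L_0(-1) = (-3)/[(-4)] = 3/4
L_1(-1) = (1)/[(4)] = 1/4
Sum: (-2)·(3/4) + 6·(1/4) = 0

0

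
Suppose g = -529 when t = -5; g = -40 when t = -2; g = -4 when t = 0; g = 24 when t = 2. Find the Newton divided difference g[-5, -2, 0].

g[-5,-2] = (-40 - (-529)) / (-2 - (-5)) = 163
g[-2,0] = (-4 - (-40)) / (0 - (-2)) = 18
g[-5,-2,0] = (18 - 163) / (0 - (-5)) = -29

-29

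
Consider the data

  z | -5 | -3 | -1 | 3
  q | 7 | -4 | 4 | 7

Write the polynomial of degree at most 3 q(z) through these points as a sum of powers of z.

Newton's divided differences:
q[-5,-3] = (-4 - 7) / (-3 - (-5)) = -11/2
q[-3,-1] = (4 - (-4)) / (-1 - (-3)) = 4
q[-1,3] = (7 - 4) / (3 - (-1)) = 3/4
q[-5,-3,-1] = (4 - (-11/2)) / (-1 - (-5)) = 19/8
q[-3,-1,3] = (3/4 - 4) / (3 - (-3)) = -13/24
q[-5,-3,-1,3] = (-13/24 - 19/8) / (3 - (-5)) = -35/96
q(z) = 7 + (-11/2)·(z + 5) + (19/8)·(z + 5)(z + 3) + (-35/96)·(z + 5)(z + 3)(z + 1)
Expanding: q(z) = -(35/96)z^3 - (29/32)z^2 + (491/96)z + 309/32

q(z) = -(35/96)z^3 - (29/32)z^2 + (491/96)z + 309/32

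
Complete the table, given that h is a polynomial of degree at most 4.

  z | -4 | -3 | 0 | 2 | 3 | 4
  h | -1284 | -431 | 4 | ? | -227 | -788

The 5 known values determine h uniquely (degree ≤ 4).
Evaluate each Lagrange basis at z = 2:
L_0(2) = (5)·(2)·(-1)·(-2)/[(-1)·(-4)·(-7)·(-8)] = 5/56
L_1(2) = (6)·(2)·(-1)·(-2)/[(1)·(-3)·(-6)·(-7)] = -4/21
L_2(2) = (6)·(5)·(-1)·(-2)/[(4)·(3)·(-3)·(-4)] = 5/12
L_3(2) = (6)·(5)·(2)·(-2)/[(7)·(6)·(3)·(-1)] = 20/21
L_4(2) = (6)·(5)·(2)·(-1)/[(8)·(7)·(4)·(1)] = -15/56
Sum: (-1284)·(5/56) + (-431)·(-4/21) + 4·(5/12) + (-227)·(20/21) + (-788)·(-15/56) = -36

-36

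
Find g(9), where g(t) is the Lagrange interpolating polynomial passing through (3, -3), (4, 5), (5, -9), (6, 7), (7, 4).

-760

L_0(9) = (5)·(4)·(3)·(2)/[(-1)·(-2)·(-3)·(-4)] = 5
L_1(9) = (6)·(4)·(3)·(2)/[(1)·(-1)·(-2)·(-3)] = -24
L_2(9) = (6)·(5)·(3)·(2)/[(2)·(1)·(-1)·(-2)] = 45
L_3(9) = (6)·(5)·(4)·(2)/[(3)·(2)·(1)·(-1)] = -40
L_4(9) = (6)·(5)·(4)·(3)/[(4)·(3)·(2)·(1)] = 15
Sum: (-3)·(5) + 5·(-24) + (-9)·(45) + 7·(-40) + 4·(15) = -760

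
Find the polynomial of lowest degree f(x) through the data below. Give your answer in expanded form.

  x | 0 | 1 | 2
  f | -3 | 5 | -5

Build the Lagrange basis polynomials:
L_0(x) = (x - 1)(x - 2) / [2] = (1/2)x^2 - (3/2)x + 1
L_1(x) = x(x - 2) / [-1] = -x^2 + 2x
L_2(x) = x(x - 1) / [2] = (1/2)x^2 - (1/2)x
f(x) = (-3)·L_0 + 5·L_1 + (-5)·L_2
  (-3)·L_0(x) = -(3/2)x^2 + (9/2)x - 3
  5·L_1(x) = -5x^2 + 10x
  (-5)·L_2(x) = -(5/2)x^2 + (5/2)x
Adding term by term: -9x^2 + 17x - 3

f(x) = -9x^2 + 17x - 3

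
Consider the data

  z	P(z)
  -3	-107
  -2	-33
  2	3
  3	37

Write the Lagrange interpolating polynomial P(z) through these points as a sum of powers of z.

L_0(z) = (z + 2)(z - 2)(z - 3) / [-30] = -(1/30)z^3 + (1/10)z^2 + (2/15)z - 2/5
L_1(z) = (z + 3)(z - 2)(z - 3) / [20] = (1/20)z^3 - (1/10)z^2 - (9/20)z + 9/10
L_2(z) = (z + 3)(z + 2)(z - 3) / [-20] = -(1/20)z^3 - (1/10)z^2 + (9/20)z + 9/10
L_3(z) = (z + 3)(z + 2)(z - 2) / [30] = (1/30)z^3 + (1/10)z^2 - (2/15)z - 2/5
P(z) = (-107)·L_0 + (-33)·L_1 + 3·L_2 + 37·L_3
  (-107)·L_0(z) = (107/30)z^3 - (107/10)z^2 - (214/15)z + 214/5
  (-33)·L_1(z) = -(33/20)z^3 + (33/10)z^2 + (297/20)z - 297/10
  3·L_2(z) = -(3/20)z^3 - (3/10)z^2 + (27/20)z + 27/10
  37·L_3(z) = (37/30)z^3 + (37/10)z^2 - (74/15)z - 74/5
Adding term by term: 3z^3 - 4z^2 - 3z + 1

P(z) = 3z^3 - 4z^2 - 3z + 1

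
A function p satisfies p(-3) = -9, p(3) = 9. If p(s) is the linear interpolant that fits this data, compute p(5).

Evaluate each Lagrange basis at s = 5:
L_0(5) = (2)/[(-6)] = -1/3
L_1(5) = (8)/[(6)] = 4/3
Sum: (-9)·(-1/3) + 9·(4/3) = 15

15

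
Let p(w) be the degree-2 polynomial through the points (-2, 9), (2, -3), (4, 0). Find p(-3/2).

L_0(-3/2) = (-7/2)·(-11/2)/[(-4)·(-6)] = 77/96
L_1(-3/2) = (1/2)·(-11/2)/[(4)·(-2)] = 11/32
L_2(-3/2) = (1/2)·(-7/2)/[(6)·(2)] = -7/48
Sum: 9·(77/96) + (-3)·(11/32) + 0 = 99/16

99/16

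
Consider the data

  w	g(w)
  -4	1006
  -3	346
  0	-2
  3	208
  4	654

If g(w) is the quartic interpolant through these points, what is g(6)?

3406

Evaluate each Lagrange basis at w = 6:
L_0(6) = (9)·(6)·(3)·(2)/[(-1)·(-4)·(-7)·(-8)] = 81/56
L_1(6) = (10)·(6)·(3)·(2)/[(1)·(-3)·(-6)·(-7)] = -20/7
L_2(6) = (10)·(9)·(3)·(2)/[(4)·(3)·(-3)·(-4)] = 15/4
L_3(6) = (10)·(9)·(6)·(2)/[(7)·(6)·(3)·(-1)] = -60/7
L_4(6) = (10)·(9)·(6)·(3)/[(8)·(7)·(4)·(1)] = 405/56
Sum: 1006·(81/56) + 346·(-20/7) + (-2)·(15/4) + 208·(-60/7) + 654·(405/56) = 3406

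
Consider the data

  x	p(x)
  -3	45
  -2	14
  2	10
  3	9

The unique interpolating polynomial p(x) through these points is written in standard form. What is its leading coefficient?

-1

The leading coefficient equals the top divided difference p[-3,-2,2,3].
p[-3,-2] = (14 - 45) / (-2 - (-3)) = -31
p[-2,2] = (10 - 14) / (2 - (-2)) = -1
p[2,3] = (9 - 10) / (3 - 2) = -1
p[-3,-2,2] = (-1 - (-31)) / (2 - (-3)) = 6
p[-2,2,3] = (-1 - (-1)) / (3 - (-2)) = 0
p[-3,-2,2,3] = (0 - 6) / (3 - (-3)) = -1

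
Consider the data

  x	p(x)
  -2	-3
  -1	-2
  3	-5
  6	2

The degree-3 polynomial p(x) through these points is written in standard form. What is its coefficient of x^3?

83/840

Build the Lagrange basis polynomials:
L_0(x) = (x + 1)(x - 3)(x - 6) / [-40] = -(1/40)x^3 + (1/5)x^2 - (9/40)x - 9/20
L_1(x) = (x + 2)(x - 3)(x - 6) / [28] = (1/28)x^3 - (1/4)x^2 + 9/7
L_2(x) = (x + 2)(x + 1)(x - 6) / [-60] = -(1/60)x^3 + (1/20)x^2 + (4/15)x + 1/5
L_3(x) = (x + 2)(x + 1)(x - 3) / [168] = (1/168)x^3 - (1/24)x - 1/28
p(x) = (-3)·L_0 + (-2)·L_1 + (-5)·L_2 + 2·L_3
Only the coefficient of x^3 is needed; take it from each L_i and combine:
(-3)·(-1/40) + (-2)·(1/28) + (-5)·(-1/60) + 2·(1/168) = 83/840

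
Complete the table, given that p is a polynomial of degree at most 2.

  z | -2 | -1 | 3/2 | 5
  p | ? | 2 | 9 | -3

The 3 known values determine p uniquely (degree ≤ 2).
Evaluate each Lagrange basis at z = -2:
L_0(-2) = (-7/2)·(-7)/[(-5/2)·(-6)] = 49/30
L_1(-2) = (-1)·(-7)/[(5/2)·(-7/2)] = -4/5
L_2(-2) = (-1)·(-7/2)/[(6)·(7/2)] = 1/6
Sum: 2·(49/30) + 9·(-4/5) + (-3)·(1/6) = -133/30

-133/30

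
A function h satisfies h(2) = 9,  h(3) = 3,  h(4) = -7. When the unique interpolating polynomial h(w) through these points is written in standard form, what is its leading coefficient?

The leading coefficient equals the top divided difference h[2,3,4].
h[2,3] = (3 - 9) / (3 - 2) = -6
h[3,4] = (-7 - 3) / (4 - 3) = -10
h[2,3,4] = (-10 - (-6)) / (4 - 2) = -2

-2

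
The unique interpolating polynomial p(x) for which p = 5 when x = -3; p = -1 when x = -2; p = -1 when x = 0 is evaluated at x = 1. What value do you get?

L_0(1) = (3)·(1)/[(-1)·(-3)] = 1
L_1(1) = (4)·(1)/[(1)·(-2)] = -2
L_2(1) = (4)·(3)/[(3)·(2)] = 2
Sum: 5·(1) + (-1)·(-2) + (-1)·(2) = 5

5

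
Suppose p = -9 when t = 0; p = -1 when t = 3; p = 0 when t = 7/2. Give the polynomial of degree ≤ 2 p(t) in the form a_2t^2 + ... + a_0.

Build the Lagrange basis polynomials:
L_0(t) = (t - 3)(t - 7/2) / [21/2] = (2/21)t^2 - (13/21)t + 1
L_1(t) = t(t - 7/2) / [-3/2] = -(2/3)t^2 + (7/3)t
L_2(t) = t(t - 3) / [7/4] = (4/7)t^2 - (12/7)t
p(t) = (-9)·L_0 + (-1)·L_1 + 0·L_2
  (-9)·L_0(t) = -(6/7)t^2 + (39/7)t - 9
  (-1)·L_1(t) = (2/3)t^2 - (7/3)t
  0·L_2(t) = 0
Adding term by term: -(4/21)t^2 + (68/21)t - 9

p(t) = -(4/21)t^2 + (68/21)t - 9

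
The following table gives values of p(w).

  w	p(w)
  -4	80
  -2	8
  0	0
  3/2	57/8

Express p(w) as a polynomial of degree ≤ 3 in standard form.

p(w) = -w^3 + 2w^2 + 4w

L_0(w) = (w + 2)w(w - 3/2) / [-44] = -(1/44)w^3 - (1/88)w^2 + (3/44)w
L_1(w) = (w + 4)w(w - 3/2) / [14] = (1/14)w^3 + (5/28)w^2 - (3/7)w
L_2(w) = (w + 4)(w + 2)(w - 3/2) / [-12] = -(1/12)w^3 - (3/8)w^2 + (1/12)w + 1
L_3(w) = (w + 4)(w + 2)w / [231/8] = (8/231)w^3 + (16/77)w^2 + (64/231)w
p(w) = 80·L_0 + 8·L_1 + 0·L_2 + (57/8)·L_3
  80·L_0(w) = -(20/11)w^3 - (10/11)w^2 + (60/11)w
  8·L_1(w) = (4/7)w^3 + (10/7)w^2 - (24/7)w
  0·L_2(w) = 0
  (57/8)·L_3(w) = (19/77)w^3 + (114/77)w^2 + (152/77)w
Adding term by term: -w^3 + 2w^2 + 4w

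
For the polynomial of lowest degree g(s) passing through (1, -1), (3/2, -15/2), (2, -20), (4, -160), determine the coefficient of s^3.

-2

Build the Lagrange basis polynomials:
L_0(s) = (s - 3/2)(s - 2)(s - 4) / [-3/2] = -(2/3)s^3 + 5s^2 - (34/3)s + 8
L_1(s) = (s - 1)(s - 2)(s - 4) / [5/8] = (8/5)s^3 - (56/5)s^2 + (112/5)s - 64/5
L_2(s) = (s - 1)(s - 3/2)(s - 4) / [-1] = -s^3 + (13/2)s^2 - (23/2)s + 6
L_3(s) = (s - 1)(s - 3/2)(s - 2) / [15] = (1/15)s^3 - (3/10)s^2 + (13/30)s - 1/5
g(s) = (-1)·L_0 + (-15/2)·L_1 + (-20)·L_2 + (-160)·L_3
Only the coefficient of s^3 is needed; take it from each L_i and combine:
(-1)·(-2/3) + (-15/2)·(8/5) + (-20)·(-1) + (-160)·(1/15) = -2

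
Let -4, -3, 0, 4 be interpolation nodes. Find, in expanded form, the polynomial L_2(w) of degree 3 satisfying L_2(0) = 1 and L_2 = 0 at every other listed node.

L_2(w) = -(1/48)w^3 - (1/16)w^2 + (1/3)w + 1

L_2(w) = (w + 4)(w + 3)(w - 4) / [(4)·(3)·(-4)]
       = (w^3 + 3w^2 - 16w - 48) / (-48)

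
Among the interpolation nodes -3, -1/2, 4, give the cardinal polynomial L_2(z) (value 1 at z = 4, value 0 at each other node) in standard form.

L_2(z) = (2/63)z^2 + (1/9)z + 1/21

L_2(z) = (z + 3)(z + 1/2) / [(7)·(9/2)]
       = (z^2 + (7/2)z + 3/2) / (63/2)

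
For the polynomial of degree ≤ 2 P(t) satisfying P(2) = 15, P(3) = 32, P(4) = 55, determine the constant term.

L_0(t) = (t - 3)(t - 4) / [2] = (1/2)t^2 - (7/2)t + 6
L_1(t) = (t - 2)(t - 4) / [-1] = -t^2 + 6t - 8
L_2(t) = (t - 2)(t - 3) / [2] = (1/2)t^2 - (5/2)t + 3
P(t) = 15·L_0 + 32·L_1 + 55·L_2
Only the constant term is needed; take it from each L_i and combine:
15·(6) + 32·(-8) + 55·(3) = -1

-1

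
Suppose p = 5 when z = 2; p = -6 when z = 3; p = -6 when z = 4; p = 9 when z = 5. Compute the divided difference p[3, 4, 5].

p[3,4] = (-6 - (-6)) / (4 - 3) = 0
p[4,5] = (9 - (-6)) / (5 - 4) = 15
p[3,4,5] = (15 - 0) / (5 - 3) = 15/2

15/2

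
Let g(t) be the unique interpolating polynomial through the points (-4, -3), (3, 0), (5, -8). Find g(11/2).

Using Newton's divided-difference form:
g[-4,3] = (0 - (-3)) / (3 - (-4)) = 3/7
g[3,5] = (-8 - 0) / (5 - 3) = -4
g[-4,3,5] = (-4 - 3/7) / (5 - (-4)) = -31/63
g(11/2) = -3 + (3/7)·(19/2) + (-31/63)·(19/2)·(5/2) = -2675/252

-2675/252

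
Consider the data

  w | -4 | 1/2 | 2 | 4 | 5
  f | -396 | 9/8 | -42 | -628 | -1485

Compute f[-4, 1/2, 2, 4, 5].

-2

f[-4,1/2] = (9/8 - (-396)) / (1/2 - (-4)) = 353/4
f[1/2,2] = (-42 - 9/8) / (2 - 1/2) = -115/4
f[2,4] = (-628 - (-42)) / (4 - 2) = -293
f[4,5] = (-1485 - (-628)) / (5 - 4) = -857
f[-4,1/2,2] = (-115/4 - 353/4) / (2 - (-4)) = -39/2
f[1/2,2,4] = (-293 - (-115/4)) / (4 - 1/2) = -151/2
f[2,4,5] = (-857 - (-293)) / (5 - 2) = -188
f[-4,1/2,2,4] = (-151/2 - (-39/2)) / (4 - (-4)) = -7
f[1/2,2,4,5] = (-188 - (-151/2)) / (5 - 1/2) = -25
f[-4,1/2,2,4,5] = (-25 - (-7)) / (5 - (-4)) = -2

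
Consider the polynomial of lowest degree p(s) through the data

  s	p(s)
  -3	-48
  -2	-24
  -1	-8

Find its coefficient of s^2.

-4

The leading coefficient equals the top divided difference p[-3,-2,-1].
p[-3,-2] = (-24 - (-48)) / (-2 - (-3)) = 24
p[-2,-1] = (-8 - (-24)) / (-1 - (-2)) = 16
p[-3,-2,-1] = (16 - 24) / (-1 - (-3)) = -4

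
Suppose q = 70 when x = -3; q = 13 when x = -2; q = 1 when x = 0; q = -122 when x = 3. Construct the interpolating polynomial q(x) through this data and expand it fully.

q(x) = -4x^3 - 3x^2 + 4x + 1

L_0(x) = (x + 2)x(x - 3) / [-18] = -(1/18)x^3 + (1/18)x^2 + (1/3)x
L_1(x) = (x + 3)x(x - 3) / [10] = (1/10)x^3 - (9/10)x
L_2(x) = (x + 3)(x + 2)(x - 3) / [-18] = -(1/18)x^3 - (1/9)x^2 + (1/2)x + 1
L_3(x) = (x + 3)(x + 2)x / [90] = (1/90)x^3 + (1/18)x^2 + (1/15)x
q(x) = 70·L_0 + 13·L_1 + 1·L_2 + (-122)·L_3
  70·L_0(x) = -(35/9)x^3 + (35/9)x^2 + (70/3)x
  13·L_1(x) = (13/10)x^3 - (117/10)x
  1·L_2(x) = -(1/18)x^3 - (1/9)x^2 + (1/2)x + 1
  (-122)·L_3(x) = -(61/45)x^3 - (61/9)x^2 - (122/15)x
Adding term by term: -4x^3 - 3x^2 + 4x + 1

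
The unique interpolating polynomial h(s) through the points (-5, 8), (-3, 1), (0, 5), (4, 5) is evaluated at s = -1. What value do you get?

58/21

L_0(-1) = (2)·(-1)·(-5)/[(-2)·(-5)·(-9)] = -1/9
L_1(-1) = (4)·(-1)·(-5)/[(2)·(-3)·(-7)] = 10/21
L_2(-1) = (4)·(2)·(-5)/[(5)·(3)·(-4)] = 2/3
L_3(-1) = (4)·(2)·(-1)/[(9)·(7)·(4)] = -2/63
Sum: 8·(-1/9) + 1·(10/21) + 5·(2/3) + 5·(-2/63) = 58/21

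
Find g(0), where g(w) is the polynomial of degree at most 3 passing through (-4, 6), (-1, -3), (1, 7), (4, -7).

L_0(0) = (1)·(-1)·(-4)/[(-3)·(-5)·(-8)] = -1/30
L_1(0) = (4)·(-1)·(-4)/[(3)·(-2)·(-5)] = 8/15
L_2(0) = (4)·(1)·(-4)/[(5)·(2)·(-3)] = 8/15
L_3(0) = (4)·(1)·(-1)/[(8)·(5)·(3)] = -1/30
Sum: 6·(-1/30) + (-3)·(8/15) + 7·(8/15) + (-7)·(-1/30) = 13/6

13/6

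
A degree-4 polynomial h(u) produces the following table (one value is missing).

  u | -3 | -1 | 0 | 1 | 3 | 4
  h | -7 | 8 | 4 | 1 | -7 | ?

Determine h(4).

-329/12

The 5 known values determine h uniquely (degree ≤ 4).
Evaluate each Lagrange basis at u = 4:
L_0(4) = (5)·(4)·(3)·(1)/[(-2)·(-3)·(-4)·(-6)] = 5/12
L_1(4) = (7)·(4)·(3)·(1)/[(2)·(-1)·(-2)·(-4)] = -21/4
L_2(4) = (7)·(5)·(3)·(1)/[(3)·(1)·(-1)·(-3)] = 35/3
L_3(4) = (7)·(5)·(4)·(1)/[(4)·(2)·(1)·(-2)] = -35/4
L_4(4) = (7)·(5)·(4)·(3)/[(6)·(4)·(3)·(2)] = 35/12
Sum: (-7)·(5/12) + 8·(-21/4) + 4·(35/3) + 1·(-35/4) + (-7)·(35/12) = -329/12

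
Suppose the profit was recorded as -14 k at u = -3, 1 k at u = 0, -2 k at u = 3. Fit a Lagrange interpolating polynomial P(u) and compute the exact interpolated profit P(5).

-14

Evaluate each Lagrange basis at u = 5:
L_0(5) = (5)·(2)/[(-3)·(-6)] = 5/9
L_1(5) = (8)·(2)/[(3)·(-3)] = -16/9
L_2(5) = (8)·(5)/[(6)·(3)] = 20/9
Sum: (-14)·(5/9) + 1·(-16/9) + (-2)·(20/9) = -14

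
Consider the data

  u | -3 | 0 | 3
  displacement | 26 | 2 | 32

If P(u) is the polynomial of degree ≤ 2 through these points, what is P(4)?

54

L_0(4) = (4)·(1)/[(-3)·(-6)] = 2/9
L_1(4) = (7)·(1)/[(3)·(-3)] = -7/9
L_2(4) = (7)·(4)/[(6)·(3)] = 14/9
Sum: 26·(2/9) + 2·(-7/9) + 32·(14/9) = 54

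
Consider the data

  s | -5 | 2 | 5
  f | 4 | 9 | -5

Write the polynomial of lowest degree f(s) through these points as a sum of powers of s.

Newton's divided differences:
f[-5,2] = (9 - 4) / (2 - (-5)) = 5/7
f[2,5] = (-5 - 9) / (5 - 2) = -14/3
f[-5,2,5] = (-14/3 - 5/7) / (5 - (-5)) = -113/210
f(s) = 4 + (5/7)·(s + 5) + (-113/210)·(s + 5)(s - 2)
Expanding: f(s) = -(113/210)s^2 - (9/10)s + 272/21

f(s) = -(113/210)s^2 - (9/10)s + 272/21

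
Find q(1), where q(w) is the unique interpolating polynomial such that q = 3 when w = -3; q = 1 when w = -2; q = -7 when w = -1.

L_0(1) = (3)·(2)/[(-1)·(-2)] = 3
L_1(1) = (4)·(2)/[(1)·(-1)] = -8
L_2(1) = (4)·(3)/[(2)·(1)] = 6
Sum: 3·(3) + 1·(-8) + (-7)·(6) = -41

-41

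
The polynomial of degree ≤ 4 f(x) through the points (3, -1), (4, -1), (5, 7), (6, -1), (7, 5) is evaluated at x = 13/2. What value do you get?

-239/64

Evaluate each Lagrange basis at x = 13/2:
L_0(13/2) = (5/2)·(3/2)·(1/2)·(-1/2)/[(-1)·(-2)·(-3)·(-4)] = -5/128
L_1(13/2) = (7/2)·(3/2)·(1/2)·(-1/2)/[(1)·(-1)·(-2)·(-3)] = 7/32
L_2(13/2) = (7/2)·(5/2)·(1/2)·(-1/2)/[(2)·(1)·(-1)·(-2)] = -35/64
L_3(13/2) = (7/2)·(5/2)·(3/2)·(-1/2)/[(3)·(2)·(1)·(-1)] = 35/32
L_4(13/2) = (7/2)·(5/2)·(3/2)·(1/2)/[(4)·(3)·(2)·(1)] = 35/128
Sum: (-1)·(-5/128) + (-1)·(7/32) + 7·(-35/64) + (-1)·(35/32) + 5·(35/128) = -239/64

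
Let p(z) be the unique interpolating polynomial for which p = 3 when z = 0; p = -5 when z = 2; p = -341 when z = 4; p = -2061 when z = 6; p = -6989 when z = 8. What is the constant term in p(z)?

3

Build the Lagrange basis polynomials:
L_0(z) = (z - 2)(z - 4)(z - 6)(z - 8) / [384] = (1/384)z^4 - (5/96)z^3 + (35/96)z^2 - (25/24)z + 1
L_1(z) = z(z - 4)(z - 6)(z - 8) / [-96] = -(1/96)z^4 + (3/16)z^3 - (13/12)z^2 + 2z
L_2(z) = z(z - 2)(z - 6)(z - 8) / [64] = (1/64)z^4 - (1/4)z^3 + (19/16)z^2 - (3/2)z
L_3(z) = z(z - 2)(z - 4)(z - 8) / [-96] = -(1/96)z^4 + (7/48)z^3 - (7/12)z^2 + (2/3)z
L_4(z) = z(z - 2)(z - 4)(z - 6) / [384] = (1/384)z^4 - (1/32)z^3 + (11/96)z^2 - (1/8)z
p(z) = 3·L_0 + (-5)·L_1 + (-341)·L_2 + (-2061)·L_3 + (-6989)·L_4
Only the constant term is needed; take it from each L_i and combine:
3·(1) + (-5)·(0) + (-341)·(0) + (-2061)·(0) + (-6989)·(0) = 3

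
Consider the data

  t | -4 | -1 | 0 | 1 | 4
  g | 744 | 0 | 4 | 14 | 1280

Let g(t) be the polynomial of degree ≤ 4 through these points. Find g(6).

Evaluate each Lagrange basis at t = 6:
L_0(6) = (7)·(6)·(5)·(2)/[(-3)·(-4)·(-5)·(-8)] = 7/8
L_1(6) = (10)·(6)·(5)·(2)/[(3)·(-1)·(-2)·(-5)] = -20
L_2(6) = (10)·(7)·(5)·(2)/[(4)·(1)·(-1)·(-4)] = 175/4
L_3(6) = (10)·(7)·(6)·(2)/[(5)·(2)·(1)·(-3)] = -28
L_4(6) = (10)·(7)·(6)·(5)/[(8)·(5)·(4)·(3)] = 35/8
Sum: 744·(7/8) + 0 + 4·(175/4) + 14·(-28) + 1280·(35/8) = 6034

6034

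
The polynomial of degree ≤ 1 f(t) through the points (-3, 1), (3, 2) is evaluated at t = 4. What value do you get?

L_0(4) = (1)/[(-6)] = -1/6
L_1(4) = (7)/[(6)] = 7/6
Sum: 1·(-1/6) + 2·(7/6) = 13/6

13/6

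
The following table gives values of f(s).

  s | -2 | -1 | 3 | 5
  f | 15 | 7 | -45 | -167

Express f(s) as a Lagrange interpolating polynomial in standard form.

f(s) = -s^3 - s^2 - 4s + 3

L_0(s) = (s + 1)(s - 3)(s - 5) / [-35] = -(1/35)s^3 + (1/5)s^2 - (1/5)s - 3/7
L_1(s) = (s + 2)(s - 3)(s - 5) / [24] = (1/24)s^3 - (1/4)s^2 - (1/24)s + 5/4
L_2(s) = (s + 2)(s + 1)(s - 5) / [-40] = -(1/40)s^3 + (1/20)s^2 + (13/40)s + 1/4
L_3(s) = (s + 2)(s + 1)(s - 3) / [84] = (1/84)s^3 - (1/12)s - 1/14
f(s) = 15·L_0 + 7·L_1 + (-45)·L_2 + (-167)·L_3
  15·L_0(s) = -(3/7)s^3 + 3s^2 - 3s - 45/7
  7·L_1(s) = (7/24)s^3 - (7/4)s^2 - (7/24)s + 35/4
  (-45)·L_2(s) = (9/8)s^3 - (9/4)s^2 - (117/8)s - 45/4
  (-167)·L_3(s) = -(167/84)s^3 + (167/12)s + 167/14
Adding term by term: -s^3 - s^2 - 4s + 3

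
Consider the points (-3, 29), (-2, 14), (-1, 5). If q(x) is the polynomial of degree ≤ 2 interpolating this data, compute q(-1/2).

Using Newton's divided-difference form:
q[-3,-2] = (14 - 29) / (-2 - (-3)) = -15
q[-2,-1] = (5 - 14) / (-1 - (-2)) = -9
q[-3,-2,-1] = (-9 - (-15)) / (-1 - (-3)) = 3
q(-1/2) = 29 + (-15)·(5/2) + 3·(5/2)·(3/2) = 11/4

11/4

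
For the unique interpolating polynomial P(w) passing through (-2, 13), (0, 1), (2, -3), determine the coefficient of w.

-4

L_0(w) = w(w - 2) / [8] = (1/8)w^2 - (1/4)w
L_1(w) = (w + 2)(w - 2) / [-4] = -(1/4)w^2 + 1
L_2(w) = (w + 2)w / [8] = (1/8)w^2 + (1/4)w
P(w) = 13·L_0 + 1·L_1 + (-3)·L_2
Only the coefficient of w is needed; take it from each L_i and combine:
13·(-1/4) + 1·(0) + (-3)·(1/4) = -4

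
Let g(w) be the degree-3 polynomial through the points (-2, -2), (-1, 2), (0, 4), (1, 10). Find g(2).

26

L_0(2) = (3)·(2)·(1)/[(-1)·(-2)·(-3)] = -1
L_1(2) = (4)·(2)·(1)/[(1)·(-1)·(-2)] = 4
L_2(2) = (4)·(3)·(1)/[(2)·(1)·(-1)] = -6
L_3(2) = (4)·(3)·(2)/[(3)·(2)·(1)] = 4
Sum: (-2)·(-1) + 2·(4) + 4·(-6) + 10·(4) = 26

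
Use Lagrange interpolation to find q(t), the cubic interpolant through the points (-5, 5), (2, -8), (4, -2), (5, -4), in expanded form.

Build the Lagrange basis polynomials:
L_0(t) = (t - 2)(t - 4)(t - 5) / [-630] = -(1/630)t^3 + (11/630)t^2 - (19/315)t + 4/63
L_1(t) = (t + 5)(t - 4)(t - 5) / [42] = (1/42)t^3 - (2/21)t^2 - (25/42)t + 50/21
L_2(t) = (t + 5)(t - 2)(t - 5) / [-18] = -(1/18)t^3 + (1/9)t^2 + (25/18)t - 25/9
L_3(t) = (t + 5)(t - 2)(t - 4) / [30] = (1/30)t^3 - (1/30)t^2 - (11/15)t + 4/3
q(t) = 5·L_0 + (-8)·L_1 + (-2)·L_2 + (-4)·L_3
  5·L_0(t) = -(1/126)t^3 + (11/126)t^2 - (19/63)t + 20/63
  (-8)·L_1(t) = -(4/21)t^3 + (16/21)t^2 + (100/21)t - 400/21
  (-2)·L_2(t) = (1/9)t^3 - (2/9)t^2 - (25/9)t + 50/9
  (-4)·L_3(t) = -(2/15)t^3 + (2/15)t^2 + (44/15)t - 16/3
Adding term by term: -(139/630)t^3 + (479/630)t^2 + (1454/315)t - 1166/63

q(t) = -(139/630)t^3 + (479/630)t^2 + (1454/315)t - 1166/63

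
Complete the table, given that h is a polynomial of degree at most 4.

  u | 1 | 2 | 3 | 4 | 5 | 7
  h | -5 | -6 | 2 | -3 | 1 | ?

344

The 5 known values determine h uniquely (degree ≤ 4).
Evaluate each Lagrange basis at u = 7:
L_0(7) = (5)·(4)·(3)·(2)/[(-1)·(-2)·(-3)·(-4)] = 5
L_1(7) = (6)·(4)·(3)·(2)/[(1)·(-1)·(-2)·(-3)] = -24
L_2(7) = (6)·(5)·(3)·(2)/[(2)·(1)·(-1)·(-2)] = 45
L_3(7) = (6)·(5)·(4)·(2)/[(3)·(2)·(1)·(-1)] = -40
L_4(7) = (6)·(5)·(4)·(3)/[(4)·(3)·(2)·(1)] = 15
Sum: (-5)·(5) + (-6)·(-24) + 2·(45) + (-3)·(-40) + 1·(15) = 344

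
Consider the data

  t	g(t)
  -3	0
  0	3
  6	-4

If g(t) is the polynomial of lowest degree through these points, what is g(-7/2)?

-199/216

Evaluate each Lagrange basis at t = -7/2:
L_0(-7/2) = (-7/2)·(-19/2)/[(-3)·(-9)] = 133/108
L_1(-7/2) = (-1/2)·(-19/2)/[(3)·(-6)] = -19/72
L_2(-7/2) = (-1/2)·(-7/2)/[(9)·(6)] = 7/216
Sum: 0 + 3·(-19/72) + (-4)·(7/216) = -199/216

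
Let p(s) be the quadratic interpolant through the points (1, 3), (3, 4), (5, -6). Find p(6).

Using Newton's divided-difference form:
p[1,3] = (4 - 3) / (3 - 1) = 1/2
p[3,5] = (-6 - 4) / (5 - 3) = -5
p[1,3,5] = (-5 - 1/2) / (5 - 1) = -11/8
p(6) = 3 + (1/2)·(5) + (-11/8)·(5)·(3) = -121/8

-121/8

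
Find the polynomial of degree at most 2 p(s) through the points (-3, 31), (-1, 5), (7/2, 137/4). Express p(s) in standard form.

Build the Lagrange basis polynomials:
L_0(s) = (s + 1)(s - 7/2) / [13] = (1/13)s^2 - (5/26)s - 7/26
L_1(s) = (s + 3)(s - 7/2) / [-9] = -(1/9)s^2 + (1/18)s + 7/6
L_2(s) = (s + 3)(s + 1) / [117/4] = (4/117)s^2 + (16/117)s + 4/39
p(s) = 31·L_0 + 5·L_1 + (137/4)·L_2
  31·L_0(s) = (31/13)s^2 - (155/26)s - 217/26
  5·L_1(s) = -(5/9)s^2 + (5/18)s + 35/6
  (137/4)·L_2(s) = (137/117)s^2 + (548/117)s + 137/39
Adding term by term: 3s^2 - s + 1

p(s) = 3s^2 - s + 1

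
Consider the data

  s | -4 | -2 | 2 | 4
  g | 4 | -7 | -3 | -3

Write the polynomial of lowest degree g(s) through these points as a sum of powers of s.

Newton's divided differences:
g[-4,-2] = (-7 - 4) / (-2 - (-4)) = -11/2
g[-2,2] = (-3 - (-7)) / (2 - (-2)) = 1
g[2,4] = (-3 - (-3)) / (4 - 2) = 0
g[-4,-2,2] = (1 - (-11/2)) / (2 - (-4)) = 13/12
g[-2,2,4] = (0 - 1) / (4 - (-2)) = -1/6
g[-4,-2,2,4] = (-1/6 - 13/12) / (4 - (-4)) = -5/32
g(s) = 4 + (-11/2)·(s + 4) + (13/12)·(s + 4)(s + 2) + (-5/32)·(s + 4)(s + 2)(s - 2)
Expanding: g(s) = -(5/32)s^3 + (11/24)s^2 + (13/8)s - 41/6

g(s) = -(5/32)s^3 + (11/24)s^2 + (13/8)s - 41/6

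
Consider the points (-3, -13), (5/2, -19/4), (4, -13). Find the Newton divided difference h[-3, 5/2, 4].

-1

h[-3,5/2] = (-19/4 - (-13)) / (5/2 - (-3)) = 3/2
h[5/2,4] = (-13 - (-19/4)) / (4 - 5/2) = -11/2
h[-3,5/2,4] = (-11/2 - 3/2) / (4 - (-3)) = -1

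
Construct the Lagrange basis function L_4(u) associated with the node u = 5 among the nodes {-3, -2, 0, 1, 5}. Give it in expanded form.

L_4(u) = (1/1120)u^4 + (1/280)u^3 + (1/1120)u^2 - (3/560)u

L_4(u) = (u + 3)(u + 2)u(u - 1) / [(8)·(7)·(5)·(4)]
       = (u^4 + 4u^3 + u^2 - 6u) / (1120)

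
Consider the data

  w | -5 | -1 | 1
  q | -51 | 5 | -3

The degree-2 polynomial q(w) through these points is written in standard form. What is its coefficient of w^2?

The leading coefficient equals the top divided difference q[-5,-1,1].
q[-5,-1] = (5 - (-51)) / (-1 - (-5)) = 14
q[-1,1] = (-3 - 5) / (1 - (-1)) = -4
q[-5,-1,1] = (-4 - 14) / (1 - (-5)) = -3

-3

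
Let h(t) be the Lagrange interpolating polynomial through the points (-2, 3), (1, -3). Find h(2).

L_0(2) = (1)/[(-3)] = -1/3
L_1(2) = (4)/[(3)] = 4/3
Sum: 3·(-1/3) + (-3)·(4/3) = -5

-5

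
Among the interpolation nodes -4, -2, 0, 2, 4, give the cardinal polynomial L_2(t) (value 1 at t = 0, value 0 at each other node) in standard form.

L_2(t) = (t + 4)(t + 2)(t - 2)(t - 4) / [(4)·(2)·(-2)·(-4)]
       = (t^4 - 20t^2 + 64) / (64)

L_2(t) = (1/64)t^4 - (5/16)t^2 + 1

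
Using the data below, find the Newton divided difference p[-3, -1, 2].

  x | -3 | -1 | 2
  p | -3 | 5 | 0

-17/15

p[-3,-1] = (5 - (-3)) / (-1 - (-3)) = 4
p[-1,2] = (0 - 5) / (2 - (-1)) = -5/3
p[-3,-1,2] = (-5/3 - 4) / (2 - (-3)) = -17/15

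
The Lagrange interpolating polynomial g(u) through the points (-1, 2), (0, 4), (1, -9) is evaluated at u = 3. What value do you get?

-80

L_0(3) = (3)·(2)/[(-1)·(-2)] = 3
L_1(3) = (4)·(2)/[(1)·(-1)] = -8
L_2(3) = (4)·(3)/[(2)·(1)] = 6
Sum: 2·(3) + 4·(-8) + (-9)·(6) = -80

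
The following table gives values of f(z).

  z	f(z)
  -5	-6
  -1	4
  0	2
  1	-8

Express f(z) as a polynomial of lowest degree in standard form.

f(z) = -(31/60)z^3 - 4z^2 - (329/60)z + 2

Newton's divided differences:
f[-5,-1] = (4 - (-6)) / (-1 - (-5)) = 5/2
f[-1,0] = (2 - 4) / (0 - (-1)) = -2
f[0,1] = (-8 - 2) / (1 - 0) = -10
f[-5,-1,0] = (-2 - 5/2) / (0 - (-5)) = -9/10
f[-1,0,1] = (-10 - (-2)) / (1 - (-1)) = -4
f[-5,-1,0,1] = (-4 - (-9/10)) / (1 - (-5)) = -31/60
f(z) = -6 + (5/2)·(z + 5) + (-9/10)·(z + 5)(z + 1) + (-31/60)·(z + 5)(z + 1)z
Expanding: f(z) = -(31/60)z^3 - 4z^2 - (329/60)z + 2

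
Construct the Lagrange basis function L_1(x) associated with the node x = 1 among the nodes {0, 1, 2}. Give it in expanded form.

L_1(x) = -x^2 + 2x

L_1(x) = x(x - 2) / [(1)·(-1)]
       = (x^2 - 2x) / (-1)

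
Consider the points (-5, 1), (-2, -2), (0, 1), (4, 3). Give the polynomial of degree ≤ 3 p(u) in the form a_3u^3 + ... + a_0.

p(u) = -(2/27)u^3 - (1/54)u^2 + (95/54)u + 1

L_0(u) = (u + 2)u(u - 4) / [-135] = -(1/135)u^3 + (2/135)u^2 + (8/135)u
L_1(u) = (u + 5)u(u - 4) / [36] = (1/36)u^3 + (1/36)u^2 - (5/9)u
L_2(u) = (u + 5)(u + 2)(u - 4) / [-40] = -(1/40)u^3 - (3/40)u^2 + (9/20)u + 1
L_3(u) = (u + 5)(u + 2)u / [216] = (1/216)u^3 + (7/216)u^2 + (5/108)u
p(u) = 1·L_0 + (-2)·L_1 + 1·L_2 + 3·L_3
  1·L_0(u) = -(1/135)u^3 + (2/135)u^2 + (8/135)u
  (-2)·L_1(u) = -(1/18)u^3 - (1/18)u^2 + (10/9)u
  1·L_2(u) = -(1/40)u^3 - (3/40)u^2 + (9/20)u + 1
  3·L_3(u) = (1/72)u^3 + (7/72)u^2 + (5/36)u
Adding term by term: -(2/27)u^3 - (1/54)u^2 + (95/54)u + 1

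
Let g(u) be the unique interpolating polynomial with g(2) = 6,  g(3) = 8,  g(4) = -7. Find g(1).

-13

Evaluate each Lagrange basis at u = 1:
L_0(1) = (-2)·(-3)/[(-1)·(-2)] = 3
L_1(1) = (-1)·(-3)/[(1)·(-1)] = -3
L_2(1) = (-1)·(-2)/[(2)·(1)] = 1
Sum: 6·(3) + 8·(-3) + (-7)·(1) = -13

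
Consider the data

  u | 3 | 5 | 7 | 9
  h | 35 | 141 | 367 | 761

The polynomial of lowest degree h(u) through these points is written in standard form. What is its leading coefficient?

1

The leading coefficient equals the top divided difference h[3,5,7,9].
h[3,5] = (141 - 35) / (5 - 3) = 53
h[5,7] = (367 - 141) / (7 - 5) = 113
h[7,9] = (761 - 367) / (9 - 7) = 197
h[3,5,7] = (113 - 53) / (7 - 3) = 15
h[5,7,9] = (197 - 113) / (9 - 5) = 21
h[3,5,7,9] = (21 - 15) / (9 - 3) = 1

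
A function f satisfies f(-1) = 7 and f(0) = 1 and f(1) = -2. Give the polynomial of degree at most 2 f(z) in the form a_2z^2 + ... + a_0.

L_0(z) = z(z - 1) / [2] = (1/2)z^2 - (1/2)z
L_1(z) = (z + 1)(z - 1) / [-1] = -z^2 + 1
L_2(z) = (z + 1)z / [2] = (1/2)z^2 + (1/2)z
f(z) = 7·L_0 + 1·L_1 + (-2)·L_2
  7·L_0(z) = (7/2)z^2 - (7/2)z
  1·L_1(z) = -z^2 + 1
  (-2)·L_2(z) = -z^2 - z
Adding term by term: (3/2)z^2 - (9/2)z + 1

f(z) = (3/2)z^2 - (9/2)z + 1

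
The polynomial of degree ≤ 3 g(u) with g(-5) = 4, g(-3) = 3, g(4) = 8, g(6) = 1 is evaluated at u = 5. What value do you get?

1249/231

L_0(5) = (8)·(1)·(-1)/[(-2)·(-9)·(-11)] = 4/99
L_1(5) = (10)·(1)·(-1)/[(2)·(-7)·(-9)] = -5/63
L_2(5) = (10)·(8)·(-1)/[(9)·(7)·(-2)] = 40/63
L_3(5) = (10)·(8)·(1)/[(11)·(9)·(2)] = 40/99
Sum: 4·(4/99) + 3·(-5/63) + 8·(40/63) + 1·(40/99) = 1249/231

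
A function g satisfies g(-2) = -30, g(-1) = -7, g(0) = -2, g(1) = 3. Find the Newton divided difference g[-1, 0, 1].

0

g[-1,0] = (-2 - (-7)) / (0 - (-1)) = 5
g[0,1] = (3 - (-2)) / (1 - 0) = 5
g[-1,0,1] = (5 - 5) / (1 - (-1)) = 0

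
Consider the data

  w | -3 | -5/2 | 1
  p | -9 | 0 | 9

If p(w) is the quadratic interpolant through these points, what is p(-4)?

Evaluate each Lagrange basis at w = -4:
L_0(-4) = (-3/2)·(-5)/[(-1/2)·(-4)] = 15/4
L_1(-4) = (-1)·(-5)/[(1/2)·(-7/2)] = -20/7
L_2(-4) = (-1)·(-3/2)/[(4)·(7/2)] = 3/28
Sum: (-9)·(15/4) + 0 + 9·(3/28) = -459/14

-459/14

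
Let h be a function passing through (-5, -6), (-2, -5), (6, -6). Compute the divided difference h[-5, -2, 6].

h[-5,-2] = (-5 - (-6)) / (-2 - (-5)) = 1/3
h[-2,6] = (-6 - (-5)) / (6 - (-2)) = -1/8
h[-5,-2,6] = (-1/8 - 1/3) / (6 - (-5)) = -1/24

-1/24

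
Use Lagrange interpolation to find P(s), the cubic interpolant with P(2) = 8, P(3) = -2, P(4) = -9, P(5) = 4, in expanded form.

Build the Lagrange basis polynomials:
L_0(s) = (s - 3)(s - 4)(s - 5) / [-6] = -(1/6)s^3 + 2s^2 - (47/6)s + 10
L_1(s) = (s - 2)(s - 4)(s - 5) / [2] = (1/2)s^3 - (11/2)s^2 + 19s - 20
L_2(s) = (s - 2)(s - 3)(s - 5) / [-2] = -(1/2)s^3 + 5s^2 - (31/2)s + 15
L_3(s) = (s - 2)(s - 3)(s - 4) / [6] = (1/6)s^3 - (3/2)s^2 + (13/3)s - 4
P(s) = 8·L_0 + (-2)·L_1 + (-9)·L_2 + 4·L_3
  8·L_0(s) = -(4/3)s^3 + 16s^2 - (188/3)s + 80
  (-2)·L_1(s) = -s^3 + 11s^2 - 38s + 40
  (-9)·L_2(s) = (9/2)s^3 - 45s^2 + (279/2)s - 135
  4·L_3(s) = (2/3)s^3 - 6s^2 + (52/3)s - 16
Adding term by term: (17/6)s^3 - 24s^2 + (337/6)s - 31

P(s) = (17/6)s^3 - 24s^2 + (337/6)s - 31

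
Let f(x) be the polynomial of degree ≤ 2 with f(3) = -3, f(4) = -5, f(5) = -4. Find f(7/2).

Evaluate each Lagrange basis at x = 7/2:
L_0(7/2) = (-1/2)·(-3/2)/[(-1)·(-2)] = 3/8
L_1(7/2) = (1/2)·(-3/2)/[(1)·(-1)] = 3/4
L_2(7/2) = (1/2)·(-1/2)/[(2)·(1)] = -1/8
Sum: (-3)·(3/8) + (-5)·(3/4) + (-4)·(-1/8) = -35/8

-35/8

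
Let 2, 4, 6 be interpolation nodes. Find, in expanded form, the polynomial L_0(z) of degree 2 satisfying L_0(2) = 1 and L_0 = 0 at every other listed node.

L_0(z) = (1/8)z^2 - (5/4)z + 3

L_0(z) = (z - 4)(z - 6) / [(-2)·(-4)]
       = (z^2 - 10z + 24) / (8)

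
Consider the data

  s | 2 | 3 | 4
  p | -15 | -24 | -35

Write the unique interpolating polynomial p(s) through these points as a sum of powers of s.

Build the Lagrange basis polynomials:
L_0(s) = (s - 3)(s - 4) / [2] = (1/2)s^2 - (7/2)s + 6
L_1(s) = (s - 2)(s - 4) / [-1] = -s^2 + 6s - 8
L_2(s) = (s - 2)(s - 3) / [2] = (1/2)s^2 - (5/2)s + 3
p(s) = (-15)·L_0 + (-24)·L_1 + (-35)·L_2
  (-15)·L_0(s) = -(15/2)s^2 + (105/2)s - 90
  (-24)·L_1(s) = 24s^2 - 144s + 192
  (-35)·L_2(s) = -(35/2)s^2 + (175/2)s - 105
Adding term by term: -s^2 - 4s - 3

p(s) = -s^2 - 4s - 3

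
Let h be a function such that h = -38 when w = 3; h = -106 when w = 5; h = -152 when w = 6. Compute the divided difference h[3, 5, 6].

h[3,5] = (-106 - (-38)) / (5 - 3) = -34
h[5,6] = (-152 - (-106)) / (6 - 5) = -46
h[3,5,6] = (-46 - (-34)) / (6 - 3) = -4

-4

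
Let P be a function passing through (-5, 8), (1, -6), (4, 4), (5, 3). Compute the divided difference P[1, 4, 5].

-13/12

P[1,4] = (4 - (-6)) / (4 - 1) = 10/3
P[4,5] = (3 - 4) / (5 - 4) = -1
P[1,4,5] = (-1 - 10/3) / (5 - 1) = -13/12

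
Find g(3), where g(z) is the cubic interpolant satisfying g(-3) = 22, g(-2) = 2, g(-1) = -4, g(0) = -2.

-8

Evaluate each Lagrange basis at z = 3:
L_0(3) = (5)·(4)·(3)/[(-1)·(-2)·(-3)] = -10
L_1(3) = (6)·(4)·(3)/[(1)·(-1)·(-2)] = 36
L_2(3) = (6)·(5)·(3)/[(2)·(1)·(-1)] = -45
L_3(3) = (6)·(5)·(4)/[(3)·(2)·(1)] = 20
Sum: 22·(-10) + 2·(36) + (-4)·(-45) + (-2)·(20) = -8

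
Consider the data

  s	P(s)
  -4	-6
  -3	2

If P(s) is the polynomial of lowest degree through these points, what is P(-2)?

Evaluate each Lagrange basis at s = -2:
L_0(-2) = (1)/[(-1)] = -1
L_1(-2) = (2)/[(1)] = 2
Sum: (-6)·(-1) + 2·(2) = 10

10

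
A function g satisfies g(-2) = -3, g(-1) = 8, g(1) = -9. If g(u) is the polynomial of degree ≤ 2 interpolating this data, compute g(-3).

-27

Evaluate each Lagrange basis at u = -3:
L_0(-3) = (-2)·(-4)/[(-1)·(-3)] = 8/3
L_1(-3) = (-1)·(-4)/[(1)·(-2)] = -2
L_2(-3) = (-1)·(-2)/[(3)·(2)] = 1/3
Sum: (-3)·(8/3) + 8·(-2) + (-9)·(1/3) = -27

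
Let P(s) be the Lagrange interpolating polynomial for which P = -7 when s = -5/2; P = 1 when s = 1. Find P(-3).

-57/7

L_0(-3) = (-4)/[(-7/2)] = 8/7
L_1(-3) = (-1/2)/[(7/2)] = -1/7
Sum: (-7)·(8/7) + 1·(-1/7) = -57/7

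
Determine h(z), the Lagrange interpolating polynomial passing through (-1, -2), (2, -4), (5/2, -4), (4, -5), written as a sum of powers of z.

Build the Lagrange basis polynomials:
L_0(z) = (z - 2)(z - 5/2)(z - 4) / [-105/2] = -(2/105)z^3 + (17/105)z^2 - (46/105)z + 8/21
L_1(z) = (z + 1)(z - 5/2)(z - 4) / [3] = (1/3)z^3 - (11/6)z^2 + (7/6)z + 10/3
L_2(z) = (z + 1)(z - 2)(z - 4) / [-21/8] = -(8/21)z^3 + (40/21)z^2 - (16/21)z - 64/21
L_3(z) = (z + 1)(z - 2)(z - 5/2) / [15] = (1/15)z^3 - (7/30)z^2 + (1/30)z + 1/3
h(z) = (-2)·L_0 + (-4)·L_1 + (-4)·L_2 + (-5)·L_3
  (-2)·L_0(z) = (4/105)z^3 - (34/105)z^2 + (92/105)z - 16/21
  (-4)·L_1(z) = -(4/3)z^3 + (22/3)z^2 - (14/3)z - 40/3
  (-4)·L_2(z) = (32/21)z^3 - (160/21)z^2 + (64/21)z + 256/21
  (-5)·L_3(z) = -(1/3)z^3 + (7/6)z^2 - (1/6)z - 5/3
Adding term by term: -(11/105)z^3 + (39/70)z^2 - (191/210)z - 25/7

h(z) = -(11/105)z^3 + (39/70)z^2 - (191/210)z - 25/7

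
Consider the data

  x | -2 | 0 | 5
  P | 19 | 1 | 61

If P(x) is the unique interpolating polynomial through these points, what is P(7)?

L_0(7) = (7)·(2)/[(-2)·(-7)] = 1
L_1(7) = (9)·(2)/[(2)·(-5)] = -9/5
L_2(7) = (9)·(7)/[(7)·(5)] = 9/5
Sum: 19·(1) + 1·(-9/5) + 61·(9/5) = 127

127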